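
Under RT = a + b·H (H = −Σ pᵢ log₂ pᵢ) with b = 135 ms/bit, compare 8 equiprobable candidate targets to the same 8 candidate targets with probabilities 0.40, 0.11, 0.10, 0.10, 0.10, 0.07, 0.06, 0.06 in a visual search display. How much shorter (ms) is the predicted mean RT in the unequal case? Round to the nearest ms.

The RT saving is b·ΔH. Equiprobable H₀ = log₂(8) = 3.0000 bits; with the given probabilities H = 2.6313 bits.
b·(H₀ − H) = 135 × (3.0000 − 2.6313) = 49.78 ms.

50 ms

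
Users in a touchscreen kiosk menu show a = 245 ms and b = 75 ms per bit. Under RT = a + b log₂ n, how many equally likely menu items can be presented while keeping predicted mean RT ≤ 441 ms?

75·log₂ n ≤ 441 − 245 = 196, giving log₂ n ≤ 2.6133 and n ≤ 6.119. The largest whole number is 6.

6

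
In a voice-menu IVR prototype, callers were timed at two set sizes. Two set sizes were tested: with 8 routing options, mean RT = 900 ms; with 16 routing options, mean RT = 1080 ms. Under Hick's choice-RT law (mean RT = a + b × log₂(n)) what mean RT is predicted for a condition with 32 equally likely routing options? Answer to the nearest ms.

Solve the two-equation system in a and b:
  b = (1080 − 900) / (log₂ 16 − log₂ 8) = 180 / (4 − 3) = 180 ms/bit
  a = 900 − 180 × 3 = 360 ms
Then RT(32) = 360 + 180 × log₂ 32 = 360 + 180 × 5 ≈ 1260.000 ms.

1260 ms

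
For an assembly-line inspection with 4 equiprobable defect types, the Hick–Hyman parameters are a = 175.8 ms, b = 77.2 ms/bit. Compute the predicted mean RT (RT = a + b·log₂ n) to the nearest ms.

330 ms

log₂(4) = 2 bits, so RT = 175.8 + 77.2 × 2 ≈ 330.200 ms.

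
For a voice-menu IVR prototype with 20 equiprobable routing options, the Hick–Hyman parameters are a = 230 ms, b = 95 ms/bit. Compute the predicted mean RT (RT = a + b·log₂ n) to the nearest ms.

log₂(20) = 4.3219 bits, so RT = 230 + 95 × 4.3219 ≈ 640.583 ms.

641 ms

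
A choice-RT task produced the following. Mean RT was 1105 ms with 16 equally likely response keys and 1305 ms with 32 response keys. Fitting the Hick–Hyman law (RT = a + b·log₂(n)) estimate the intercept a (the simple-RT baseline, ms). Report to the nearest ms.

305 ms

b = (RT₂ − RT₁)/(log₂ n₂ − log₂ n₁) = (1305 − 1105)/(5 − 4) = 200 ms/bit.
a = RT₁ − b·log₂ n₁ = 1105 − 200 × 4 = 305.000 ms.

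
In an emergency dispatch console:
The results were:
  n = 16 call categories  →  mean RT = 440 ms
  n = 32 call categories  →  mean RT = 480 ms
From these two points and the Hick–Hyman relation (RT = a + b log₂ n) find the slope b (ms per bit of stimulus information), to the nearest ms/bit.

The slope on a log₂ axis is (480 − 440) / (5 − 4) = 40 ms/bit.

40 ms/bit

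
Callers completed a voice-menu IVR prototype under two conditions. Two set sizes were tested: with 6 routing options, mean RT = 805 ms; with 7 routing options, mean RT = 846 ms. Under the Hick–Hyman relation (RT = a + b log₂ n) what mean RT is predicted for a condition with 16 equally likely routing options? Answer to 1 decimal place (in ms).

Fit slope and intercept:
  b = (846 − 805) / (log₂ 7 − log₂ 6) = 41 / (2.8074 − 2.5850) = 184.359 ms/bit
  a = 805 − 184.359 × 2.5850 = 328.439 ms
Then RT(16) = 328.439 + 184.359 × log₂ 16 = 328.439 + 184.359 × 4 ≈ 1065.875 ms.

1065.9 ms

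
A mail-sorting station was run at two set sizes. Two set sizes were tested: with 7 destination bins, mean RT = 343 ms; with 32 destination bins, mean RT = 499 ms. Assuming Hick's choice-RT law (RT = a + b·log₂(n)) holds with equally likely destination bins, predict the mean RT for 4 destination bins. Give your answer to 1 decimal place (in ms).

Fit slope and intercept:
  b = (499 − 343) / (log₂ 32 − log₂ 7) = 156 / (5 − 2.8074) = 71.147 ms/bit
  a = 343 − 71.147 × 2.8074 = 143.265 ms
Then RT(4) = 143.265 + 71.147 × log₂ 4 = 143.265 + 71.147 × 2 ≈ 285.559 ms.

285.6 ms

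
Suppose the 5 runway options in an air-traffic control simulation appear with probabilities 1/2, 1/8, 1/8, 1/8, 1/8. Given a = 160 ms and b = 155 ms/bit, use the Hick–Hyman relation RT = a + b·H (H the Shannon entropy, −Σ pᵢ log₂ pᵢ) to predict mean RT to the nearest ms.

Each term −pᵢ log₂ pᵢ: 0.5·1 + 0.125·3 + 0.125·3 + 0.125·3 + 0.125·3; summed, H = 2.000 bits.
Mean RT = a + bH = 160 + 155·2.000 = 470.00 ms.

470 ms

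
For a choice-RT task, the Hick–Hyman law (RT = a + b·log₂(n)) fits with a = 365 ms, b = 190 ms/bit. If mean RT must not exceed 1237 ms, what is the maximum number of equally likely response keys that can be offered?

190·log₂ n ≤ 1237 − 365 = 872, giving log₂ n ≤ 4.5895 and n ≤ 24.075. The largest whole number is 24.

24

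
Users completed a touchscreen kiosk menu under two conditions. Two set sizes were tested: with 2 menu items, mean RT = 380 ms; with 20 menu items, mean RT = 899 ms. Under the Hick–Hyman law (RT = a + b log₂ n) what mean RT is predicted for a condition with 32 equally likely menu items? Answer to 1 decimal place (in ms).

With log₂ n on the abscissa the relation is linear; from the two conditions:
  b = (899 − 380) / (log₂ 20 − log₂ 2) = 519 / (4.3219 − 1) = 156.235 ms/bit
  a = 380 − 156.235 × 1 = 223.765 ms
Then RT(32) = 223.765 + 156.235 × log₂ 32 = 223.765 + 156.235 × 5 ≈ 1004.938 ms.

1004.9 ms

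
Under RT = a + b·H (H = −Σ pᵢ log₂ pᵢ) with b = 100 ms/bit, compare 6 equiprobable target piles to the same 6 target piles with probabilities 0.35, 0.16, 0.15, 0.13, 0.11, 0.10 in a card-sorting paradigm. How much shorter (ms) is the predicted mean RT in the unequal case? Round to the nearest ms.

Equiprobable entropy H₀ = log₂ 6 = 2.5850 bits.
Skewed entropy H = −Σ pᵢ log₂ pᵢ = 2.4288 bits.
ΔRT = b·(H₀ − H) = 100 × 0.1562 = 15.62 ms.

16 ms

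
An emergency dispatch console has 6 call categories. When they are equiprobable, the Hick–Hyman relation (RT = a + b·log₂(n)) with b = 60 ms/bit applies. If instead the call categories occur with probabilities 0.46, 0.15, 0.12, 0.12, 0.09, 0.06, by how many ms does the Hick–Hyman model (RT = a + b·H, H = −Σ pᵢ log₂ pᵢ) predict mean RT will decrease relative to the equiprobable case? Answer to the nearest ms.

The RT saving is b·ΔH. Equiprobable H₀ = log₂(6) = 2.5850 bits; with the given probabilities H = 2.2162 bits.
b·(H₀ − H) = 60 × (2.5850 − 2.2162) = 22.13 ms.

22 ms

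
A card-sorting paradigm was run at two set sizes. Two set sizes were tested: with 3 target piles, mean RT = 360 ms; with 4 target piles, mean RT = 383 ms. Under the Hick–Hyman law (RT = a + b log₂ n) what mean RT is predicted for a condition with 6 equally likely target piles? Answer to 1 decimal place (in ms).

Solve the two-equation system in a and b:
  b = (383 − 360) / (log₂ 4 − log₂ 3) = 23 / (2 − 1.5850) = 55.417 ms/bit
  a = 360 − 55.417 × 1.5850 = 272.167 ms
Then RT(6) = 272.167 + 55.417 × log₂ 6 = 272.167 + 55.417 × 2.5850 ≈ 415.417 ms.

415.4 ms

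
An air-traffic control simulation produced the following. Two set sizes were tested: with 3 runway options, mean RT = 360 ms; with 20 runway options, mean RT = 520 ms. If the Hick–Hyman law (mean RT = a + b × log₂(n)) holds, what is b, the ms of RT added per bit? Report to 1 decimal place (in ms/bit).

58.5 ms/bit

Slope: b = (520 − 360) / (log₂ 20 − log₂ 3) = 160/2.7370 = 58.459 ms/bit.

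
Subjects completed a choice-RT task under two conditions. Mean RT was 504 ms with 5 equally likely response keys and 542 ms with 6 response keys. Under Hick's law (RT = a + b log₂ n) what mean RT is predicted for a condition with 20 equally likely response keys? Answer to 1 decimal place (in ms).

792.9 ms

RT is linear in log₂ n, so two points fix the line:
  b = (542 − 504) / (log₂ 6 − log₂ 5) = 38 / (2.5850 − 2.3219) = 144.468 ms/bit
  a = 504 − 144.468 × 2.3219 = 168.556 ms
Then RT(20) = 168.556 + 144.468 × log₂ 20 = 168.556 + 144.468 × 4.3219 ≈ 792.936 ms.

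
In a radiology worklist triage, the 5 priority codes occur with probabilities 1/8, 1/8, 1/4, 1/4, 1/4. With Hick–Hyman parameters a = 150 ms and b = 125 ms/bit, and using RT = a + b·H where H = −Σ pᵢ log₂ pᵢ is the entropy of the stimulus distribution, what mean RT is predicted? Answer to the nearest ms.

H = −Σ pᵢ log₂ pᵢ = 0.125·3 + 0.125·3 + 0.25·2 + 0.25·2 + 0.25·2 = 2.250 bits.
RT = 150 + 125 × 2.250 = 431.25 ms.

431 ms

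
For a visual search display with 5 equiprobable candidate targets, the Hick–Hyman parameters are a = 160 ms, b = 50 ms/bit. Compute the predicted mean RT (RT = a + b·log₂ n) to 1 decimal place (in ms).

276.1 ms

log₂(5) = 2.3219 bits, so RT = 160 + 50 × 2.3219 ≈ 276.096 ms.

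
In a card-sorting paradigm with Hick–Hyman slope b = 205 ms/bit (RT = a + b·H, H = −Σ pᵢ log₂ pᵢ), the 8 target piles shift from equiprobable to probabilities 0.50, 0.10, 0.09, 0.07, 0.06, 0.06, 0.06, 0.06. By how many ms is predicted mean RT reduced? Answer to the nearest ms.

Equiprobable entropy H₀ = log₂ 8 = 3.0000 bits.
Skewed entropy H = −Σ pᵢ log₂ pᵢ = 2.3875 bits.
ΔRT = b·(H₀ − H) = 205 × 0.6125 = 125.56 ms.

126 ms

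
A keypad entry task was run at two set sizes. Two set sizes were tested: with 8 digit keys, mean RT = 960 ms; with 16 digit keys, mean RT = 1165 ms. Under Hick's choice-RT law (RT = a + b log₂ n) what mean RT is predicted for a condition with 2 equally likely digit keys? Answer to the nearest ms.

With log₂ n on the abscissa the relation is linear; from the two conditions:
  b = (1165 − 960) / (log₂ 16 − log₂ 8) = 205 / (4 − 3) = 205 ms/bit
  a = 960 − 205 × 3 = 345 ms
Then RT(2) = 345 + 205 × log₂ 2 = 345 + 205 × 1 ≈ 550.000 ms.

550 ms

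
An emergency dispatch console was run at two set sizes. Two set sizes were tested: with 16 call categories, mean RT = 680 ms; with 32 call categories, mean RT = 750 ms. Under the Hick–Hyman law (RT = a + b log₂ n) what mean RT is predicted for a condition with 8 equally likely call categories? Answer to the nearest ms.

610 ms

With log₂ n on the abscissa the relation is linear; from the two conditions:
  b = (750 − 680) / (log₂ 32 − log₂ 16) = 70 / (5 − 4) = 70 ms/bit
  a = 680 − 70 × 4 = 400 ms
Then RT(8) = 400 + 70 × log₂ 8 = 400 + 70 × 3 ≈ 610.000 ms.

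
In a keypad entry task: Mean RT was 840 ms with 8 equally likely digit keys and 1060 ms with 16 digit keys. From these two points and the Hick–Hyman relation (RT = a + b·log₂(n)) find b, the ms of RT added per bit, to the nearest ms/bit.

220 ms/bit

b = (RT₂ − RT₁)/(log₂ n₂ − log₂ n₁) = (1060 − 840)/(4 − 3) = 220 ms/bit.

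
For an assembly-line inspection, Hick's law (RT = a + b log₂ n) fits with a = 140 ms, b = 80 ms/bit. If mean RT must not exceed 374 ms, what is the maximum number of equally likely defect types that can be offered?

Information budget: (374 − 140)/80 = 2.9250 bits, so n ≤ 2^2.9250 = 7.595 → at most 7.

7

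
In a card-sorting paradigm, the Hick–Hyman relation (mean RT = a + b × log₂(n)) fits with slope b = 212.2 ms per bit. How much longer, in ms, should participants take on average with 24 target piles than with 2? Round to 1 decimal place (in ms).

Only the slope matters, since a is common to both: ΔRT = b·log₂(n₂/n₁).
log₂(24) − log₂(2) = 4.5850 − 1 = 3.5850.
ΔRT = 212.2 × 3.5850 = 760.729 ms.

760.7 ms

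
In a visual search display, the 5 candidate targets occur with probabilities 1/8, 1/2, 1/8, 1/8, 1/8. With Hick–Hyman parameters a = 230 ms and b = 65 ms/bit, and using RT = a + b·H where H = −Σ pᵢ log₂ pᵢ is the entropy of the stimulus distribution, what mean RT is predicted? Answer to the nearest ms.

Each term −pᵢ log₂ pᵢ: 0.125·3 + 0.5·1 + 0.125·3 + 0.125·3 + 0.125·3; summed, H = 2.000 bits.
Mean RT = a + bH = 230 + 65·2.000 = 360.00 ms.

360 ms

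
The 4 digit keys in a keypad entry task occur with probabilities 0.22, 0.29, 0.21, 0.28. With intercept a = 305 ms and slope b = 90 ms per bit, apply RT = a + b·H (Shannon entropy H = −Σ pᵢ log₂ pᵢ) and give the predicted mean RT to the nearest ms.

H = 0.22·log₂(1/0.22) + 0.29·log₂(1/0.29) + 0.21·log₂(1/0.21) + 0.28·log₂(1/0.28) = 1.9855 bits.
RT = 305 + 90 × 1.9855 = 483.70 ms.

484 ms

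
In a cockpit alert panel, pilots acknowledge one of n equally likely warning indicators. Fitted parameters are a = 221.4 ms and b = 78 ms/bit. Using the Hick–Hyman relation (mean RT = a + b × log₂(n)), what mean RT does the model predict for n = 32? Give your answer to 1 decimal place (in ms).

611.4 ms

log₂(32) = 5 bits, so RT = 221.4 + 78 × 5 ≈ 611.400 ms.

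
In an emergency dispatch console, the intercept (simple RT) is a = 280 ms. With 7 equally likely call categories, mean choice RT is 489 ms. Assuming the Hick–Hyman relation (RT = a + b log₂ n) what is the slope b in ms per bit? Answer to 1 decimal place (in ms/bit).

log₂(7) = 2.8074 bits.
b = (RT − a)/log₂ n = (489 − 280) / 2.8074 = 74.447 ms/bit.

74.4 ms/bit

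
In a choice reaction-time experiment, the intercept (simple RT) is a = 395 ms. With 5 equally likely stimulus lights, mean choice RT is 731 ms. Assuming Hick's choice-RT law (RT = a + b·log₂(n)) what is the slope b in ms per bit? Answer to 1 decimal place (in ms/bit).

144.7 ms/bit

b = (731 − 395) / log₂(5) = 336 / 2.3219 = 144.707 ms/bit.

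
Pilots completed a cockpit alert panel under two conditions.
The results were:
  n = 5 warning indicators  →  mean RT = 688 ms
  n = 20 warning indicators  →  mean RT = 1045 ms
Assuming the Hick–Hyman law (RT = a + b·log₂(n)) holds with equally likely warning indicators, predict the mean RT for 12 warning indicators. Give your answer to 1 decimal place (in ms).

With log₂ n on the abscissa the relation is linear; from the two conditions:
  b = (1045 − 688) / (log₂ 20 − log₂ 5) = 357 / (4.3219 − 2.3219) = 178.500 ms/bit
  a = 688 − 178.500 × 2.3219 = 273.536 ms
Then RT(12) = 273.536 + 178.500 × log₂ 12 = 273.536 + 178.500 × 3.5850 ≈ 913.452 ms.

913.5 ms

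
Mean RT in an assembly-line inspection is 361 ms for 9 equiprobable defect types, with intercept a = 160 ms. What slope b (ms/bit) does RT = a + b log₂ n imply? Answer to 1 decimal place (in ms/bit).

b = (361 − 160) / log₂(9) = 201 / 3.1699 = 63.408 ms/bit.

63.4 ms/bit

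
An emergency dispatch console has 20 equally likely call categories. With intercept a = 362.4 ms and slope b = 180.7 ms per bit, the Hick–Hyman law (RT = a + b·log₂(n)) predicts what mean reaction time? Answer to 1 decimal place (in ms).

1143.4 ms

log₂(20) = 4.3219 bits, so RT = 362.4 + 180.7 × 4.3219 ≈ 1143.372 ms.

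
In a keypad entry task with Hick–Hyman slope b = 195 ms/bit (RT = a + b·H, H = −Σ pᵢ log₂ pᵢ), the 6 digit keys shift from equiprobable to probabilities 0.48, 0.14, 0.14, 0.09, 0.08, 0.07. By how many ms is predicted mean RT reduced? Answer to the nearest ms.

Equiprobable entropy H₀ = log₂ 6 = 2.5850 bits.
Skewed entropy H = −Σ pᵢ log₂ pᵢ = 2.1752 bits.
ΔRT = b·(H₀ − H) = 195 × 0.4098 = 79.90 ms.

80 ms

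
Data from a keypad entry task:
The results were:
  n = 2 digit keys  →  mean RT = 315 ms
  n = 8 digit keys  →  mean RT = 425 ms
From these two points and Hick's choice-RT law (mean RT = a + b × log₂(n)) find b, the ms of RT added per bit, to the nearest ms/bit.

55 ms/bit

The slope on a log₂ axis is (425 − 315) / (3 − 1) = 55 ms/bit.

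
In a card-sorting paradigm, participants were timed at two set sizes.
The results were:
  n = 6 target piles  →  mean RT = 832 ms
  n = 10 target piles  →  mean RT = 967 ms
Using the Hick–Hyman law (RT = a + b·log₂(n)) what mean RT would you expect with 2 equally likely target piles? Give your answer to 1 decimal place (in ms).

Fit slope and intercept:
  b = (967 − 832) / (log₂ 10 − log₂ 6) = 135 / (3.3219 − 2.5850) = 183.184 ms/bit
  a = 832 − 183.184 × 2.5850 = 358.477 ms
Then RT(2) = 358.477 + 183.184 × log₂ 2 = 358.477 + 183.184 × 1 ≈ 541.661 ms.

541.7 ms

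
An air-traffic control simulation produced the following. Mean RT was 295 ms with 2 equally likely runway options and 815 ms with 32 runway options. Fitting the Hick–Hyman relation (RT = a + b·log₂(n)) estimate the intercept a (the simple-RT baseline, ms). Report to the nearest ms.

165 ms

b = (RT₂ − RT₁)/(log₂ n₂ − log₂ n₁) = (815 − 295)/(5 − 1) = 130 ms/bit.
a = RT₁ − b·log₂ n₁ = 295 − 130 × 1 = 165.000 ms.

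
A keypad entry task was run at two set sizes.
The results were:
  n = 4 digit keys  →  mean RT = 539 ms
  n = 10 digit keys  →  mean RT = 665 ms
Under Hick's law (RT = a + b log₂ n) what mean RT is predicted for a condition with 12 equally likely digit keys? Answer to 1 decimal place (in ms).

Fit slope and intercept:
  b = (665 − 539) / (log₂ 10 − log₂ 4) = 126 / (3.3219 − 2) = 95.315 ms/bit
  a = 539 − 95.315 × 2 = 348.369 ms
Then RT(12) = 348.369 + 95.315 × log₂ 12 = 348.369 + 95.315 × 3.5850 ≈ 690.071 ms.

690.1 ms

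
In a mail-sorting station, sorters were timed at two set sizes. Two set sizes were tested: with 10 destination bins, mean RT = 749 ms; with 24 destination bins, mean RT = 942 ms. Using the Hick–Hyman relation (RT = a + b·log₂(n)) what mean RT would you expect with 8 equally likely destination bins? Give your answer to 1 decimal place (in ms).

699.8 ms

Fit slope and intercept:
  b = (942 − 749) / (log₂ 24 − log₂ 10) = 193 / (4.5850 − 3.3219) = 152.807 ms/bit
  a = 749 − 152.807 × 3.3219 = 241.387 ms
Then RT(8) = 241.387 + 152.807 × log₂ 8 = 241.387 + 152.807 × 3 ≈ 699.807 ms.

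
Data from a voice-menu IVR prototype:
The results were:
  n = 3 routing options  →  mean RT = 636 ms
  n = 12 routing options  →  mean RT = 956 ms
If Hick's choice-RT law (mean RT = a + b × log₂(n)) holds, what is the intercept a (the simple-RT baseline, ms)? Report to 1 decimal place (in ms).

382.4 ms

Slope: b = (956 − 636) / (log₂ 12 − log₂ 3) = 320/2.0000 = 160.000 ms/bit.
Intercept: a = 636 − 160.000·log₂(3) = 382.406 ms.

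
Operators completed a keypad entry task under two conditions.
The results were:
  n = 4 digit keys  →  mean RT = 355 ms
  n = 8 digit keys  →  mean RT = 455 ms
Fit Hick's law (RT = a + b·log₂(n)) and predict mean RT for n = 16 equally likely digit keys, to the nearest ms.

555 ms

Solve the two-equation system in a and b:
  b = (455 − 355) / (log₂ 8 − log₂ 4) = 100 / (3 − 2) = 100 ms/bit
  a = 355 − 100 × 2 = 155 ms
Then RT(16) = 155 + 100 × log₂ 16 = 155 + 100 × 4 ≈ 555.000 ms.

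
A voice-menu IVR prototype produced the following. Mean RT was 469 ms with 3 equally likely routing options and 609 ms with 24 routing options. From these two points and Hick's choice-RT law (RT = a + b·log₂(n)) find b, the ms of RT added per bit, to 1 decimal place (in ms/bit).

The slope on a log₂ axis is (609 − 469) / (4.5850 − 1.5850) = 46.667 ms/bit.

46.7 ms/bit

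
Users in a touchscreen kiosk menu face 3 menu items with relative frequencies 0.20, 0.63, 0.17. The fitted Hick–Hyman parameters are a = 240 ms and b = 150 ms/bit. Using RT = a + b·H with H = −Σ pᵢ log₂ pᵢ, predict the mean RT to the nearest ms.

438 ms

Entropy contributions −pᵢ log₂ pᵢ: 0.4644, 0.4199, 0.4346; sum H = 1.3189 bits.
RT = a + bH = 240 + 150·1.3189 = 437.84 ms.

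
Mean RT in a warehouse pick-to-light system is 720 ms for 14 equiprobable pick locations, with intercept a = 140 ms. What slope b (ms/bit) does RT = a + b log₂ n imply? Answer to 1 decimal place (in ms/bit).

14 alternatives carry log₂ 14 = 3.8074 bits; the choice cost is 720 − 140 = 580 ms, so b = 580/3.8074 = 152.337 ms/bit.

152.3 ms/bit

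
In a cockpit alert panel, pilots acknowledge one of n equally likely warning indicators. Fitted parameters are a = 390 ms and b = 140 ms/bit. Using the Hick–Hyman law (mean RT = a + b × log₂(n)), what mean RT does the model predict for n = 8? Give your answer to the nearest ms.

810 ms

log₂(8) = 3 bits, so RT = 390 + 140 × 3 ≈ 810.000 ms.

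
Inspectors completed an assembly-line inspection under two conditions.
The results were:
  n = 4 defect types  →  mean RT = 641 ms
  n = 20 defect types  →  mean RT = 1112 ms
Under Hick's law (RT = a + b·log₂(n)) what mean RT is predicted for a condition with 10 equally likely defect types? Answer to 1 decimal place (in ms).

909.2 ms

Solve the two-equation system in a and b:
  b = (1112 − 641) / (log₂ 20 − log₂ 4) = 471 / (4.3219 − 2) = 202.849 ms/bit
  a = 641 − 202.849 × 2 = 235.303 ms
Then RT(10) = 235.303 + 202.849 × log₂ 10 = 235.303 + 202.849 × 3.3219 ≈ 909.151 ms.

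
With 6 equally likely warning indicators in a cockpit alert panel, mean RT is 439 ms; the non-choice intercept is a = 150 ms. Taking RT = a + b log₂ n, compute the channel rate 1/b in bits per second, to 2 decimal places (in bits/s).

8.94 bits/s

b = (439 − 150)/log₂ 6 = 289/2.5850 = 111.800 ms per bit = 0.11180 s/bit; the reciprocal is 8.945 bits/s.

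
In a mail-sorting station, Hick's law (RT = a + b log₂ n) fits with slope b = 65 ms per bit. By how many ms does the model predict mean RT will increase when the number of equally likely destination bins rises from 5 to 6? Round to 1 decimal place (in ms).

The intercept a cancels: ΔRT = b·(log₂ n₂ − log₂ n₁) = b·log₂(n₂/n₁).
log₂(6) − log₂(5) = 2.5850 − 2.3219 = 0.2630.
ΔRT = 65 × 0.2630 = 17.097 ms.

17.1 ms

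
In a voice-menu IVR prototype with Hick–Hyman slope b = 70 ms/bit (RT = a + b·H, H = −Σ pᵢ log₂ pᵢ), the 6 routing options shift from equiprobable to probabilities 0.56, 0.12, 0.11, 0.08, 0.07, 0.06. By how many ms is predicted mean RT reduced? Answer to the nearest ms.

Equiprobable entropy H₀ = log₂ 6 = 2.5850 bits.
Skewed entropy H = −Σ pᵢ log₂ pᵢ = 1.9894 bits.
ΔRT = b·(H₀ − H) = 70 × 0.5956 = 41.69 ms.

42 ms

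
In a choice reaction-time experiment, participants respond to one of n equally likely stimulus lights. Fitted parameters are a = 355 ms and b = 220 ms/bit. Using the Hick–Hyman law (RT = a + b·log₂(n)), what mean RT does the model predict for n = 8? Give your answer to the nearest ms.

1015 ms

log₂(8) = 3 bits, so RT = 355 + 220 × 3 ≈ 1015.000 ms.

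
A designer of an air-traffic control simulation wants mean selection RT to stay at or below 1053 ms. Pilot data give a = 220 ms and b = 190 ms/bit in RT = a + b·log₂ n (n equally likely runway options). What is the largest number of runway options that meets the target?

20

Information budget: (1053 − 220)/190 = 4.3842 bits, so n ≤ 2^4.3842 = 20.882 → at most 20.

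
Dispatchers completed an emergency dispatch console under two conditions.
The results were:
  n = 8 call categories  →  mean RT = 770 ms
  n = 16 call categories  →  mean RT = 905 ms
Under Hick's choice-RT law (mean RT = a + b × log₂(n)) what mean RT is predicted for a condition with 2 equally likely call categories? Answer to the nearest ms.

Solve the two-equation system in a and b:
  b = (905 − 770) / (log₂ 16 − log₂ 8) = 135 / (4 − 3) = 135 ms/bit
  a = 770 − 135 × 3 = 365 ms
Then RT(2) = 365 + 135 × log₂ 2 = 365 + 135 × 1 ≈ 500.000 ms.

500 ms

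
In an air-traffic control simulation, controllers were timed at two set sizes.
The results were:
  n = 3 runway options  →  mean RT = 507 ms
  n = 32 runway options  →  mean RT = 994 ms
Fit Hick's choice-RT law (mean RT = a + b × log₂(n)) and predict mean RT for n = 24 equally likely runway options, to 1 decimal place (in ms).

934.8 ms

RT is linear in log₂ n, so two points fix the line:
  b = (994 − 507) / (log₂ 32 − log₂ 3) = 487 / (5 − 1.5850) = 142.605 ms/bit
  a = 507 − 142.605 × 1.5850 = 280.977 ms
Then RT(24) = 280.977 + 142.605 × log₂ 24 = 280.977 + 142.605 × 4.5850 ≈ 934.814 ms.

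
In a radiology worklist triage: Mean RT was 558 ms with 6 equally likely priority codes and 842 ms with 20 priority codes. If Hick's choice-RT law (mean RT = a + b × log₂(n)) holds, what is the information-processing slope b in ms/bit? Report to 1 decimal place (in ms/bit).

b = (RT₂ − RT₁)/(log₂ n₂ − log₂ n₁) = (842 − 558)/(4.3219 − 2.5850) = 163.504 ms/bit.

163.5 ms/bit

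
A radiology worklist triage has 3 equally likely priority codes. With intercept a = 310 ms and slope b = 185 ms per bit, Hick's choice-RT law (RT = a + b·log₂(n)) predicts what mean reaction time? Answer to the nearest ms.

log₂(3) = 1.5850 bits, so RT = 310 + 185 × 1.5850 ≈ 603.218 ms.

603 ms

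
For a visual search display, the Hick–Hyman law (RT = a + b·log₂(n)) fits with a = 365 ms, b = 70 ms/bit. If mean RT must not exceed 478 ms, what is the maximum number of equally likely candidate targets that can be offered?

3

Information budget: (478 − 365)/70 = 1.6143 bits, so n ≤ 2^1.6143 = 3.062 → at most 3.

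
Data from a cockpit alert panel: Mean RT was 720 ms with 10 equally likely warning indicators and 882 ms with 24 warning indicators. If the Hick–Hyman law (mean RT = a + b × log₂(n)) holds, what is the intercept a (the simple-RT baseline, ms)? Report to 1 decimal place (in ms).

The slope on a log₂ axis is (882 − 720) / (4.5850 − 3.3219) = 128.263 ms/bit.
Intercept: a = 720 − 128.263·log₂(10) = 293.921 ms.

293.9 ms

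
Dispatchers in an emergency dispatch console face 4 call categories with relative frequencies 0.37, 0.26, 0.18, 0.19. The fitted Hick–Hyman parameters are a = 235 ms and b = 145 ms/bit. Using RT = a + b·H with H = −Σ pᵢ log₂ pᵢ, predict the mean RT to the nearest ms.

516 ms

H = 0.37·log₂(1/0.37) + 0.26·log₂(1/0.26) + 0.18·log₂(1/0.18) + 0.19·log₂(1/0.19) = 1.9366 bits.
RT = 235 + 145 × 1.9366 = 515.80 ms.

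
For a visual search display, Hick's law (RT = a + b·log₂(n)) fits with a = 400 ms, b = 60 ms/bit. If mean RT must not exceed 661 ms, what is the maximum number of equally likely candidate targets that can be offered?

Information budget: (661 − 400)/60 = 4.3500 bits, so n ≤ 2^4.3500 = 20.393 → at most 20.

20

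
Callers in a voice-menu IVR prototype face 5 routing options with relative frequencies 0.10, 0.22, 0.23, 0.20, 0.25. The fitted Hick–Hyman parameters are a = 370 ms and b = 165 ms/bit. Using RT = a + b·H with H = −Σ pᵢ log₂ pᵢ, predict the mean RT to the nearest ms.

H = 0.10·log₂(1/0.10) + 0.22·log₂(1/0.22) + 0.23·log₂(1/0.23) + 0.20·log₂(1/0.20) + 0.25·log₂(1/0.25) = 2.2648 bits.
RT = 370 + 165 × 2.2648 = 743.70 ms.

744 ms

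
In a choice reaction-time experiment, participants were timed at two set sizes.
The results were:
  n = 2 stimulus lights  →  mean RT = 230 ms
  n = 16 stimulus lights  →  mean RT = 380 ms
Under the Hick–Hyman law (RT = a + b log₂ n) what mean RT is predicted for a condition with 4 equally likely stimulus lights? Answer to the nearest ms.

280 ms

Solve the two-equation system in a and b:
  b = (380 − 230) / (log₂ 16 − log₂ 2) = 150 / (4 − 1) = 50 ms/bit
  a = 230 − 50 × 1 = 180 ms
Then RT(4) = 180 + 50 × log₂ 4 = 180 + 50 × 2 ≈ 280.000 ms.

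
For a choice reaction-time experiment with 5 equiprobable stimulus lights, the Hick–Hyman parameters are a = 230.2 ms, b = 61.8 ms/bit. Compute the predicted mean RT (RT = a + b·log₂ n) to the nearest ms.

374 ms

log₂(5) = 2.3219 bits, so RT = 230.2 + 61.8 × 2.3219 ≈ 373.695 ms.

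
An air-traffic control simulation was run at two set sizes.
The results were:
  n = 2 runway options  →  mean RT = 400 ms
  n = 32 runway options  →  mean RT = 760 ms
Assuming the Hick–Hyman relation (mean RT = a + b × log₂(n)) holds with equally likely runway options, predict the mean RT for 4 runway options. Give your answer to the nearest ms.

Solve the two-equation system in a and b:
  b = (760 − 400) / (log₂ 32 − log₂ 2) = 360 / (5 − 1) = 90 ms/bit
  a = 400 − 90 × 1 = 310 ms
Then RT(4) = 310 + 90 × log₂ 4 = 310 + 90 × 2 ≈ 490.000 ms.

490 ms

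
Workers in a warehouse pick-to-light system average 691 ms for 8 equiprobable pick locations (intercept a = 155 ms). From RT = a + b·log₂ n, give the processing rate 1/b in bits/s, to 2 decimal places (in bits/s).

5.60 bits/s

Choice component = 691 − 155 = 536 ms over log₂(8) = 3 bits.
b = 536 / 3 = 178.667 ms/bit, so 1/b = 5.597 bits/s.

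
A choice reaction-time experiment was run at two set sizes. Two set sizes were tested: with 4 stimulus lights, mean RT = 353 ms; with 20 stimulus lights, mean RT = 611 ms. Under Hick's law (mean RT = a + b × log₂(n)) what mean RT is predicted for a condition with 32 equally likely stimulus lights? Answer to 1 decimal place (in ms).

With log₂ n on the abscissa the relation is linear; from the two conditions:
  b = (611 − 353) / (log₂ 20 − log₂ 4) = 258 / (4.3219 − 2) = 111.115 ms/bit
  a = 353 − 111.115 × 2 = 130.771 ms
Then RT(32) = 130.771 + 111.115 × log₂ 32 = 130.771 + 111.115 × 5 ≈ 686.344 ms.

686.3 ms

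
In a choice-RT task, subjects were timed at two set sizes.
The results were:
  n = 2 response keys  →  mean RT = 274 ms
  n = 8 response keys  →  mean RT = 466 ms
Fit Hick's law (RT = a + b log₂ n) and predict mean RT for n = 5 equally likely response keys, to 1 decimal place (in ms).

400.9 ms

Fit slope and intercept:
  b = (466 − 274) / (log₂ 8 − log₂ 2) = 192 / (3 − 1) = 96.000 ms/bit
  a = 274 − 96.000 × 1 = 178.000 ms
Then RT(5) = 178.000 + 96.000 × log₂ 5 = 178.000 + 96.000 × 2.3219 ≈ 400.905 ms.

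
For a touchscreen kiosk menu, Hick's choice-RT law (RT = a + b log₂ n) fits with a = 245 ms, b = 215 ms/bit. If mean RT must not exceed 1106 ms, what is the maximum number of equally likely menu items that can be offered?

16

Information budget: (1106 − 245)/215 = 4.0047 bits, so n ≤ 2^4.0047 = 16.052 → at most 16.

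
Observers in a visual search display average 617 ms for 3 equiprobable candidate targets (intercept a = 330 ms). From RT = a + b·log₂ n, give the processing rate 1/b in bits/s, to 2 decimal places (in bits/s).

b = (617 − 330)/log₂ 3 = 287/1.5850 = 181.077 ms per bit = 0.18108 s/bit; the reciprocal is 5.523 bits/s.

5.52 bits/s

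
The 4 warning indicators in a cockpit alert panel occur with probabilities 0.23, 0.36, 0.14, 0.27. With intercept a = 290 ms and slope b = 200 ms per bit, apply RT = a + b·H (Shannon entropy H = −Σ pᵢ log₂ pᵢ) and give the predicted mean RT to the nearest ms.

675 ms

Entropy contributions −pᵢ log₂ pᵢ: 0.4877, 0.5306, 0.3971, 0.5100; sum H = 1.9254 bits.
RT = a + bH = 290 + 200·1.9254 = 675.08 ms.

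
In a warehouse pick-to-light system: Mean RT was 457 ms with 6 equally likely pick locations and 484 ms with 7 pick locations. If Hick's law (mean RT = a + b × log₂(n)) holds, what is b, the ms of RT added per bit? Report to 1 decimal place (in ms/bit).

The slope on a log₂ axis is (484 − 457) / (2.8074 − 2.5850) = 121.407 ms/bit.

121.4 ms/bit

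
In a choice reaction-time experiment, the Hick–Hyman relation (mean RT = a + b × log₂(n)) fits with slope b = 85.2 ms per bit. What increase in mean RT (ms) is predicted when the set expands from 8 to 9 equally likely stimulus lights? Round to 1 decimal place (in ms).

The intercept a cancels: ΔRT = b·(log₂ n₂ − log₂ n₁) = b·log₂(n₂/n₁).
log₂(9) − log₂(8) = 3.1699 − 3 = 0.1699.
ΔRT = 85.2 × 0.1699 = 14.478 ms.

14.5 ms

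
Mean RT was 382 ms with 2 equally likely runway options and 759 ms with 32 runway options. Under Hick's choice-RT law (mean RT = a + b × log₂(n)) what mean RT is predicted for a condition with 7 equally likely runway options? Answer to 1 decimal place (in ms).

With log₂ n on the abscissa the relation is linear; from the two conditions:
  b = (759 − 382) / (log₂ 32 − log₂ 2) = 377 / (5 − 1) = 94.250 ms/bit
  a = 382 − 94.250 × 1 = 287.750 ms
Then RT(7) = 287.750 + 94.250 × log₂ 7 = 287.750 + 94.250 × 2.8074 ≈ 552.343 ms.

552.3 ms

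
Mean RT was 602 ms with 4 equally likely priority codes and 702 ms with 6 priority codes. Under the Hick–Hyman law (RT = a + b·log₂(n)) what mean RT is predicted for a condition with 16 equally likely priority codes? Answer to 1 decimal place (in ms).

Solve the two-equation system in a and b:
  b = (702 − 602) / (log₂ 6 − log₂ 4) = 100 / (2.5850 − 2) = 170.951 ms/bit
  a = 602 − 170.951 × 2 = 260.098 ms
Then RT(16) = 260.098 + 170.951 × log₂ 16 = 260.098 + 170.951 × 4 ≈ 943.902 ms.

943.9 ms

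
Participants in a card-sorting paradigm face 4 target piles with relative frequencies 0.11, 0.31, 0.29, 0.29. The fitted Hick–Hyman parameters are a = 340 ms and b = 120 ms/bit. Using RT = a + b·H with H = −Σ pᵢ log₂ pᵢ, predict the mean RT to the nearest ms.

569 ms

Entropy contributions −pᵢ log₂ pᵢ: 0.3503, 0.5238, 0.5179, 0.5179; sum H = 1.9099 bits.
RT = a + bH = 340 + 120·1.9099 = 569.19 ms.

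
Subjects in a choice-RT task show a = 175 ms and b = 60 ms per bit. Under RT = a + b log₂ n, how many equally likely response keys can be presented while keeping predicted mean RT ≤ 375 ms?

60·log₂ n ≤ 375 − 175 = 200, giving log₂ n ≤ 3.3333 and n ≤ 10.079. The largest whole number is 10.

10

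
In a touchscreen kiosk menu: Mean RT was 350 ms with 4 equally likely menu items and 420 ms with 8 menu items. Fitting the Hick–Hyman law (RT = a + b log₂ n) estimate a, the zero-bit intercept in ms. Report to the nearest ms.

210 ms

Slope: b = (420 − 350) / (log₂ 8 − log₂ 4) = 70/1.0000 = 70 ms/bit.
Intercept: a = 350 − 70·log₂(4) = 210.000 ms.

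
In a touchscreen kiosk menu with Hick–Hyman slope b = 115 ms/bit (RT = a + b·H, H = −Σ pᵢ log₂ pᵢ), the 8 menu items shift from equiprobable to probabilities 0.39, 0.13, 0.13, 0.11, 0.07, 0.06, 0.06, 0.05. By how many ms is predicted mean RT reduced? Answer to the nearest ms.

44 ms

Equiprobable entropy H₀ = log₂ 8 = 3.0000 bits.
Skewed entropy H = −Σ pᵢ log₂ pᵢ = 2.6171 bits.
ΔRT = b·(H₀ − H) = 115 × 0.3829 = 44.03 ms.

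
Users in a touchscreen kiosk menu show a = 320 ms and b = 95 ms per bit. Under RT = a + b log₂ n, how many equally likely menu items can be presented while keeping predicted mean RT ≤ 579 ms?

Set 320 + 95·log₂ n ≤ 579 → log₂ n ≤ (579 − 320)/95 = 2.7263.
So n ≤ 2^2.7263 = 6.618; the largest integer n is 6.

6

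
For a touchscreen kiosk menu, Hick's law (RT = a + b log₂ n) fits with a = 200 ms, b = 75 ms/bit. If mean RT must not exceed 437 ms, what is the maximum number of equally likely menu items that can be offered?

8

Set 200 + 75·log₂ n ≤ 437 → log₂ n ≤ (437 − 200)/75 = 3.1600.
So n ≤ 2^3.1600 = 8.938; the largest integer n is 8.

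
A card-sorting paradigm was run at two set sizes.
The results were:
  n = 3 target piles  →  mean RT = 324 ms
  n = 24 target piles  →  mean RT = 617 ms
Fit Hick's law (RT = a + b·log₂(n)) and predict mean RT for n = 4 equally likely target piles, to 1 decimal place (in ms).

Solve the two-equation system in a and b:
  b = (617 − 324) / (log₂ 24 − log₂ 3) = 293 / (4.5850 − 1.5850) = 97.667 ms/bit
  a = 324 − 97.667 × 1.5850 = 169.202 ms
Then RT(4) = 169.202 + 97.667 × log₂ 4 = 169.202 + 97.667 × 2 ≈ 364.535 ms.

364.5 ms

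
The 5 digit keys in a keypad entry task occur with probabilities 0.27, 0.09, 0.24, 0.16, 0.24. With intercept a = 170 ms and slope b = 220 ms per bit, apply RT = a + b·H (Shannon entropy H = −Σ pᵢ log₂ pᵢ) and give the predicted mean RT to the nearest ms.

661 ms

Entropy contributions −pᵢ log₂ pᵢ: 0.5100, 0.3127, 0.4941, 0.4230, 0.4941; sum H = 2.2340 bits.
RT = a + bH = 170 + 220·2.2340 = 661.47 ms.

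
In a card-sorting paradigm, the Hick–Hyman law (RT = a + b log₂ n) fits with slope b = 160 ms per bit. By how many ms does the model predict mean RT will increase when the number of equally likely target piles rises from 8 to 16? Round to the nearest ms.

160 ms

ΔRT = (a + b log₂ n₂) − (a + b log₂ n₁) = b·(log₂ n₂ − log₂ n₁).
log₂(16) − log₂(8) = log₂(16/8) = log₂(2) = 1.
ΔRT = 160 × 1.0000 = 160.000 ms.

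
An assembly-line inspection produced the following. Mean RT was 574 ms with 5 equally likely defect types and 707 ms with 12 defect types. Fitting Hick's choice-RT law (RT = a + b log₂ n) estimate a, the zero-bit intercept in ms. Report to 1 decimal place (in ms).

Slope: b = (707 − 574) / (log₂ 12 − log₂ 5) = 133/1.2630 = 105.302 ms/bit.
a = RT₁ − b·log₂ n₁ = 574 − 105.302 × 2.3219 = 329.496 ms.

329.5 ms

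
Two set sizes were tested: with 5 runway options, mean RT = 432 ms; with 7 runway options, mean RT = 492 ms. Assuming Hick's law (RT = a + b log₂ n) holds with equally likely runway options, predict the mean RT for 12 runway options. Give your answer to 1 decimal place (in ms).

588.1 ms

Solve the two-equation system in a and b:
  b = (492 − 432) / (log₂ 7 − log₂ 5) = 60 / (2.8074 − 2.3219) = 123.603 ms/bit
  a = 432 − 123.603 × 2.3219 = 145.004 ms
Then RT(12) = 145.004 + 123.603 × log₂ 12 = 145.004 + 123.603 × 3.5850 ≈ 588.114 ms.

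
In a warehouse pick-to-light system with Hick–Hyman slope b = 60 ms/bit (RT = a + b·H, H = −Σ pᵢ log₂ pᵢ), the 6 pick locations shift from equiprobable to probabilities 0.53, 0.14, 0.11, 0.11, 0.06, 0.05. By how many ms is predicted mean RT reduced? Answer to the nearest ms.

The RT saving is b·ΔH. Equiprobable H₀ = log₂(6) = 2.5850 bits; with the given probabilities H = 2.0428 bits.
b·(H₀ − H) = 60 × (2.5850 − 2.0428) = 32.53 ms.

33 ms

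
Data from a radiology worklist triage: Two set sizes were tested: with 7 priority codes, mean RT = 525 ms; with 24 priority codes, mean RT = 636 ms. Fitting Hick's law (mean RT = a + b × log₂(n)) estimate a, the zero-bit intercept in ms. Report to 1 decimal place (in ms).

b = (RT₂ − RT₁)/(log₂ n₂ − log₂ n₁) = (636 − 525)/(4.5850 − 2.8074) = 62.443 ms/bit.
Intercept: a = 525 − 62.443·log₂(7) = 349.699 ms.

349.7 ms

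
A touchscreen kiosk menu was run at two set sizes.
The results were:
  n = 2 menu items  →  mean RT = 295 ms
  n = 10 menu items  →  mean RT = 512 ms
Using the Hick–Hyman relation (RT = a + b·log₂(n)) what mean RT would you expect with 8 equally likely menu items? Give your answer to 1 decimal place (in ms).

RT is linear in log₂ n, so two points fix the line:
  b = (512 − 295) / (log₂ 10 − log₂ 2) = 217 / (3.3219 − 1) = 93.457 ms/bit
  a = 295 − 93.457 × 1 = 201.543 ms
Then RT(8) = 201.543 + 93.457 × log₂ 8 = 201.543 + 93.457 × 3 ≈ 481.914 ms.

481.9 ms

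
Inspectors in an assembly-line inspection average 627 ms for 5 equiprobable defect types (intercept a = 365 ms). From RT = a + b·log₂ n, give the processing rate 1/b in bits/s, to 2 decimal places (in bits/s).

Choice component = 627 − 365 = 262 ms over log₂(5) = 2.3219 bits.
b = 262 / 2.3219 = 112.837 ms/bit, so 1/b = 8.862 bits/s.

8.86 bits/s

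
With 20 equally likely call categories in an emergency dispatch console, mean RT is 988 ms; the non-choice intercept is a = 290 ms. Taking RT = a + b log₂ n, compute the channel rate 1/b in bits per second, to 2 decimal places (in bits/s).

6.19 bits/s

b = (988 − 290)/log₂ 20 = 698/4.3219 = 161.502 ms per bit = 0.16150 s/bit; the reciprocal is 6.192 bits/s.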